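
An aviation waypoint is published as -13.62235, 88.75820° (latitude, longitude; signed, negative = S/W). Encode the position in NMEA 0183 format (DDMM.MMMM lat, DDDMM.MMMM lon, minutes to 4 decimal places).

1337.3410,S / 08845.4920,E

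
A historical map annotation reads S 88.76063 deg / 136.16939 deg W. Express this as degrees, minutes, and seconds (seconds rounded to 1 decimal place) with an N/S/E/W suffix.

88°45′38.3″ S, 136°10′9.8″ W

Latitude: 0.760630° → 45.63780′; 0.63780 × 60 = 38.268″
Longitude: whole degrees 136; 10.16340′ → 10′ and 9.804″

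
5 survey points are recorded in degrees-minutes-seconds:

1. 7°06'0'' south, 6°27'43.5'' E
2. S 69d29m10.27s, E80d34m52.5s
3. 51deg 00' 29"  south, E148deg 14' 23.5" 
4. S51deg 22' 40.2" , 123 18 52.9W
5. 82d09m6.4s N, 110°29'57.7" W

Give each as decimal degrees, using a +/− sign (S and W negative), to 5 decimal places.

1. -7.10000, 6.46208
2. -69.48619, 80.58125
3. -51.00806, 148.23986
4. -51.37783, -123.31469
5. 82.15178, -110.49936

Point 1:
  Lat: 7 + 6/60 + 0/3600 = 7.100000
  hemisphere S, so the sign is −
  λ: 6° + 27/60 + 43.5/3600 = 6 + 0.450000 + 0.012083 = 6.462083
  E ⇒ keep positive
Point 2:
  φ: 69° + 29/60 + 10.27/3600 = 69 + 0.483333 + 0.002853 = 69.486186
  hemisphere S, so the sign is −
  Longitude: 80° + 34/60 + 52.5/3600 = 80 + 0.566667 + 0.014583 = 80.581250
  E → positive
Point 3:
  φ: 51 + 0/60 + 29/3600 = 51.008056
  S → negative
  Lon: 148° + 14/60 + 23.5/3600 = 148 + 0.233333 + 0.006528 = 148.239861
  E ⇒ keep positive
Point 4:
  Latitude: 22′ + 40.2″ = 22.67000′; 51 + 22.67000/60 = 51.377833
  S → negative
  λ: 123 + 18/60 + 52.9/3600 = 123.314694
  W → negative
Point 5:
  Latitude: 82 + 9/60 + 6.4/3600 = 82.151778
  N ⇒ keep positive
  Longitude: 110 + 29/60 + 57.7/3600 = 110.499361
  W → negative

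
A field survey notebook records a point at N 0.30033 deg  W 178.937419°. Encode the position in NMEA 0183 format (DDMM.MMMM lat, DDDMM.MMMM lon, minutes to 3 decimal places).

0018.020,N / 17856.245,W

φ: minutes = (0.300330 − 0) × 60 = 18.01980
Longitude: fractional part 0.937419 → 56.24514 minutes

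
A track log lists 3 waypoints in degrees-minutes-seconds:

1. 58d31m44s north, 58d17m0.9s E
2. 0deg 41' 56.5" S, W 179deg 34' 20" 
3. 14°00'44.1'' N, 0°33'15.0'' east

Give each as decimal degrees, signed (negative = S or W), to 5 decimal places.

1. 58.52889, 58.28358
2. -0.69903, -179.57222
3. 14.01225, 0.55417

Point 1:
  Lat: 31′ + 44″ = 31.73333′; 58 + 31.73333/60 = 58.528889
  N → positive
  λ: 58 + 17/60 + 0.9/3600 = 58.283583
  E ⇒ keep positive
Point 2:
  Latitude: 0° + 41/60 + 56.5/3600 = 0 + 0.683333 + 0.015694 = 0.699028
  hemisphere S, so the sign is −
  Longitude: 179° + 34/60 + 20/3600 = 179 + 0.566667 + 0.005556 = 179.572222
  W ⇒ negate
Point 3:
  Latitude: 14° + 0/60 + 44.1/3600 = 14 + 0.000000 + 0.012250 = 14.012250
  N ⇒ keep positive
  Lon: 0° + 33/60 + 15/3600 = 0 + 0.550000 + 0.004167 = 0.554167
  E → positive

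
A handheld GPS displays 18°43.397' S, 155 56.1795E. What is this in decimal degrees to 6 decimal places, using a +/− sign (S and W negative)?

-18.723283, 155.936325

Lat: 43.397′ = 0.723283°; total 18.7232833
S ⇒ negate
λ: 56.1795′ = 0.936325°; total 155.9363250
E ⇒ keep positive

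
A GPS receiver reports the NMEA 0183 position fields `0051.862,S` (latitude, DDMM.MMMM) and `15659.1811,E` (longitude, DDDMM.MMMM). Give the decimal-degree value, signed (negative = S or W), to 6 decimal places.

-0.864367, 156.986352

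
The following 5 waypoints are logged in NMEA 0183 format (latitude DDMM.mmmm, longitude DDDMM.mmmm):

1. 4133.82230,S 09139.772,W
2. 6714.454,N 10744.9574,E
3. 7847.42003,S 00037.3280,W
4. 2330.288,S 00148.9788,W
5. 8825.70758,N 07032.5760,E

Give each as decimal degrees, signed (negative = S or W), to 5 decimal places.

Point 1:
  φ: degrees = first 2 digits = 41, minutes = 33.8223; 41 + 33.8223/60 = 41.563705
  hemisphere S, so the sign is −
  Longitude: degrees = first 3 digits = 91, minutes = 39.772; 91 + 39.772/60 = 91.662867
  W → negative
Point 2:
  φ: degrees = first 2 digits = 67, minutes = 14.454; 67 + 14.454/60 = 67.240900
  N → positive
  Lon: split at 3 digits → 107° and 44.9574′; 107 + 44.9574/60 = 107.749290
  E → positive
Point 3:
  Latitude: degrees = first 2 digits = 78, minutes = 47.42003; 78 + 47.42003/60 = 78.790334
  hemisphere S, so the sign is −
  λ: degrees = first 3 digits = 0, minutes = 37.328; 0 + 37.328/60 = 0.622133
  W ⇒ negate
Point 4:
  Lat: degrees = first 2 digits = 23, minutes = 30.288; 23 + 30.288/60 = 23.504800
  S → negative
  λ: split at 3 digits → 001° and 48.9788′; 1 + 48.9788/60 = 1.816313
  W → negative
Point 5:
  Latitude: degrees = first 2 digits = 88, minutes = 25.70758; 88 + 25.70758/60 = 88.428460
  N → positive
  Lon: split at 3 digits → 070° and 32.576′; 70 + 32.576/60 = 70.542933
  E → positive

1. -41.56371, -91.66287
2. 67.24090, 107.74929
3. -78.79033, -0.62213
4. -23.50480, -1.81631
5. 88.42846, 70.54293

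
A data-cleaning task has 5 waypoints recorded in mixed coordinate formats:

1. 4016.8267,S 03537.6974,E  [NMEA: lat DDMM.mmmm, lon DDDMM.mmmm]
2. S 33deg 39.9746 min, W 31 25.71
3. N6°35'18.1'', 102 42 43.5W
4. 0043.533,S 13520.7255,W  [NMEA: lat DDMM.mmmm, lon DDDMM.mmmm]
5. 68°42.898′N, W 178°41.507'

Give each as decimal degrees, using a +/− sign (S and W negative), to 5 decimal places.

1. -40.28045, 35.62829
2. -33.66624, -31.42850
3. 6.58836, -102.71208
4. -0.72555, -135.34543
5. 68.71497, -178.69178

Point 1:
  φ: split at 2 digits → 40° and 16.8267′; 40 + 16.8267/60 = 40.280445
  S → negative
  Lon: degrees = first 3 digits = 35, minutes = 37.6974; 35 + 37.6974/60 = 35.628290
  E ⇒ keep positive
Point 2:
  Lat: 39.9746′ = 0.666243°; total 33.666243
  S → negative
  λ: 31 + 25.71/60 = 31.428500
  W ⇒ negate
Point 3:
  φ: 35′ + 18.1″ = 35.30167′; 6 + 35.30167/60 = 6.588361
  N → positive
  Longitude: 102° + 42/60 + 43.5/3600 = 102 + 0.700000 + 0.012083 = 102.712083
  W ⇒ negate
Point 4:
  Lat: split at 2 digits → 00° and 43.533′; 0 + 43.533/60 = 0.725550
  hemisphere S, so the sign is −
  λ: degrees = first 3 digits = 135, minutes = 20.7255; 135 + 20.7255/60 = 135.345425
  W ⇒ negate
Point 5:
  Lat: 42.898′ = 0.714967°; total 68.714967
  N → positive
  Longitude: 41.507′ = 0.691783°; total 178.691783
  hemisphere W, so the sign is −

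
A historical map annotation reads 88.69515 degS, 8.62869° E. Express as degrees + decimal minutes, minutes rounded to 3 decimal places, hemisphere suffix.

Latitude: fractional part 0.695150 → 41.70900 minutes
λ: 8° + 0.628690 × 60 = 8° 37.72140′

88° 41.709′ S, 8° 37.721′ E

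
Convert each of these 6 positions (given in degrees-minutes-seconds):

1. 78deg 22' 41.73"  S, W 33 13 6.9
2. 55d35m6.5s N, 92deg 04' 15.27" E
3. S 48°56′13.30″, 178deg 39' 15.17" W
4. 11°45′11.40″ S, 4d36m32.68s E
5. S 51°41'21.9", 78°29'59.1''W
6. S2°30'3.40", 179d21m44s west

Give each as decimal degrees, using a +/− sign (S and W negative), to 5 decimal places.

1. -78.37826, -33.21858
2. 55.58514, 92.07091
3. -48.93703, -178.65421
4. -11.75317, 4.60908
5. -51.68942, -78.49975
6. -2.50094, -179.36222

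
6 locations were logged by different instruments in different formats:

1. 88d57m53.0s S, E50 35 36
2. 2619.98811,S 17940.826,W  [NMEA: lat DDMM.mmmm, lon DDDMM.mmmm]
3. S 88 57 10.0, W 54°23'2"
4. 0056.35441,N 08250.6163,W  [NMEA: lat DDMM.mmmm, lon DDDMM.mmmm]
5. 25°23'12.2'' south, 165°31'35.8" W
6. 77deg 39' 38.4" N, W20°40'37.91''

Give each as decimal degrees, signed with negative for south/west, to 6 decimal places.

1. -88.964722, 50.593333
2. -26.333135, -179.680433
3. -88.952778, -54.383889
4. 0.939240, -82.843605
5. -25.386722, -165.526611
6. 77.660667, -20.677197

Point 1:
  Latitude: 88 + 57/60 + 53/3600 = 88.9647222
  hemisphere S, so the sign is −
  λ: 50° + 35/60 + 36/3600 = 50 + 0.583333 + 0.010000 = 50.5933333
  E → positive
Point 2:
  φ: degrees = first 2 digits = 26, minutes = 19.98811; 26 + 19.98811/60 = 26.3331352
  S → negative
  Longitude: split at 3 digits → 179° and 40.826′; 179 + 40.826/60 = 179.6804333
  W ⇒ negate
Point 3:
  Latitude: 57′ + 10″ = 57.16667′; 88 + 57.16667/60 = 88.9527778
  hemisphere S, so the sign is −
  Lon: 54 + 23/60 + 2/3600 = 54.3838889
  W ⇒ negate
Point 4:
  Lat: degrees = first 2 digits = 0, minutes = 56.35441; 0 + 56.35441/60 = 0.9392402
  N ⇒ keep positive
  Longitude: degrees = first 3 digits = 82, minutes = 50.6163; 82 + 50.6163/60 = 82.8436050
  W → negative
Point 5:
  Latitude: 25° + 23/60 + 12.2/3600 = 25 + 0.383333 + 0.003389 = 25.3867222
  S ⇒ negate
  Longitude: 31′ + 35.8″ = 31.59667′; 165 + 31.59667/60 = 165.5266111
  W → negative
Point 6:
  Lat: 77° + 39/60 + 38.4/3600 = 77 + 0.650000 + 0.010667 = 77.6606667
  N ⇒ keep positive
  Longitude: 20° + 40/60 + 37.91/3600 = 20 + 0.666667 + 0.010531 = 20.6771972
  W → negative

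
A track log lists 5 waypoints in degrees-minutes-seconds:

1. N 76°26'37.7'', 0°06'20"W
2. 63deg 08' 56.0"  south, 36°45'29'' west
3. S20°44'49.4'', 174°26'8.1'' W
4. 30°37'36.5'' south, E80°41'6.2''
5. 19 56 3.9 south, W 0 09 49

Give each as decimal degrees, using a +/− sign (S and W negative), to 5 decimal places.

Point 1:
  Latitude: 76° + 26/60 + 37.7/3600 = 76 + 0.433333 + 0.010472 = 76.443806
  N → positive
  Longitude: 0 + 6/60 + 20/3600 = 0.105556
  hemisphere W, so the sign is −
Point 2:
  Latitude: 8′ + 56″ = 8.93333′; 63 + 8.93333/60 = 63.148889
  S ⇒ negate
  λ: 36° + 45/60 + 29/3600 = 36 + 0.750000 + 0.008056 = 36.758056
  W → negative
Point 3:
  φ: 44′ + 49.4″ = 44.82333′; 20 + 44.82333/60 = 20.747056
  S → negative
  Longitude: 26′ + 8.1″ = 26.13500′; 174 + 26.13500/60 = 174.435583
  hemisphere W, so the sign is −
Point 4:
  Lat: 30 + 37/60 + 36.5/3600 = 30.626806
  S ⇒ negate
  Lon: 80 + 41/60 + 6.2/3600 = 80.685056
  E → positive
Point 5:
  Lat: 19° + 56/60 + 3.9/3600 = 19 + 0.933333 + 0.001083 = 19.934417
  S → negative
  Lon: 0 + 9/60 + 49/3600 = 0.163611
  W → negative

1. 76.44381, -0.10556
2. -63.14889, -36.75806
3. -20.74706, -174.43558
4. -30.62681, 80.68506
5. -19.93442, -0.16361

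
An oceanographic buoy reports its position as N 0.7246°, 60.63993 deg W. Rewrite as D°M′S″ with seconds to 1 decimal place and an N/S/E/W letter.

0°43′28.6″ N, 60°38′23.7″ W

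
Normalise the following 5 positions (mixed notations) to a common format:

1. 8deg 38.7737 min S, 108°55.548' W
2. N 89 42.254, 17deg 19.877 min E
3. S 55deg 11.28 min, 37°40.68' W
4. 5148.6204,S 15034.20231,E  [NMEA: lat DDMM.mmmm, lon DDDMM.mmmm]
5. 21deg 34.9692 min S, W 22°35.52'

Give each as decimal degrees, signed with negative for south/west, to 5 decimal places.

1. -8.64623, -108.92580
2. 89.70423, 17.33128
3. -55.18800, -37.67800
4. -51.81034, 150.57004
5. -21.58282, -22.59200

Point 1:
  Lat: 8 + 38.7737/60 = 8.646228
  S ⇒ negate
  Lon: 108 + 55.548/60 = 108.925800
  hemisphere W, so the sign is −
Point 2:
  φ: 42.254′ = 0.704233°; total 89.704233
  N ⇒ keep positive
  Longitude: 19.877′ = 0.331283°; total 17.331283
  E ⇒ keep positive
Point 3:
  Latitude: 55 + 11.28/60 = 55.188000
  S ⇒ negate
  Lon: 40.68′ = 0.678000°; total 37.678000
  hemisphere W, so the sign is −
Point 4:
  Lat: split at 2 digits → 51° and 48.6204′; 51 + 48.6204/60 = 51.810340
  S → negative
  Lon: split at 3 digits → 150° and 34.20231′; 150 + 34.20231/60 = 150.570039
  E ⇒ keep positive
Point 5:
  Latitude: 21 + 34.9692/60 = 21.582820
  S ⇒ negate
  Longitude: 35.52′ = 0.592000°; total 22.592000
  W ⇒ negate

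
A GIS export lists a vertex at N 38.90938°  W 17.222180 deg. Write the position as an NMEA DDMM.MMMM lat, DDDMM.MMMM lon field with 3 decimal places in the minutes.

Lat: 38° + 0.909380 × 60 = 38° 54.56280′
λ: fractional part 0.222180 → 13.33080 minutes

3854.563,N / 01713.331,W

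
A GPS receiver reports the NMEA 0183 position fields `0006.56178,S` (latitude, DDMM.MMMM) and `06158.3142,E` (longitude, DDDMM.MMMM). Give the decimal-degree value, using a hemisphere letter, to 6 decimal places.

0.109363° S, 61.971903° E

Latitude: degrees = first 2 digits = 0, minutes = 6.56178; 0 + 6.56178/60 = 0.1093630
Longitude: degrees = first 3 digits = 61, minutes = 58.3142; 61 + 58.3142/60 = 61.9719033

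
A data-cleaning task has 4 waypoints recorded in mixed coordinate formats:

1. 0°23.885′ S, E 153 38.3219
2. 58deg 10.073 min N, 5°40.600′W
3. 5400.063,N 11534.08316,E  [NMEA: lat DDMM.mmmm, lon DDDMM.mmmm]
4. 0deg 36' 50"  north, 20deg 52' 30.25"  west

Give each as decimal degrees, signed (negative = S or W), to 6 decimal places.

1. -0.398083, 153.638698
2. 58.167883, -5.676667
3. 54.001050, 115.568053
4. 0.613889, -20.875069

Point 1:
  Lat: 0 + 23.885/60 = 0.3980833
  hemisphere S, so the sign is −
  Longitude: 38.3219′ = 0.638698°; total 153.6386983
  E → positive
Point 2:
  Latitude: 58 + 10.073/60 = 58.1678833
  N ⇒ keep positive
  Longitude: 40.6′ = 0.676667°; total 5.6766667
  hemisphere W, so the sign is −
Point 3:
  φ: degrees = first 2 digits = 54, minutes = 0.063; 54 + 0.063/60 = 54.0010500
  N ⇒ keep positive
  Longitude: degrees = first 3 digits = 115, minutes = 34.08316; 115 + 34.08316/60 = 115.5680527
  E → positive
Point 4:
  Lat: 0° + 36/60 + 50/3600 = 0 + 0.600000 + 0.013889 = 0.6138889
  N → positive
  λ: 20° + 52/60 + 30.25/3600 = 20 + 0.866667 + 0.008403 = 20.8750694
  hemisphere W, so the sign is −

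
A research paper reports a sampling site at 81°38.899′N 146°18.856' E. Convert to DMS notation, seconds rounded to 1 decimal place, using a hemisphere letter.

Latitude: 38.89900′ → 38′ and 0.89900 × 60 = 53.940″
Longitude: 18.85600′ → 18′ and 0.85600 × 60 = 51.360″

81°38′53.9″ N, 146°18′51.4″ E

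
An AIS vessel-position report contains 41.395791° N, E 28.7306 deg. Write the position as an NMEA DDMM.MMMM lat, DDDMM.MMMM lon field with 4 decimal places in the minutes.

4123.7475,N / 02843.8360,E

Lat: minutes = (41.395791 − 41) × 60 = 23.747460
Lon: 28° + 0.730600 × 60 = 28° 43.836000′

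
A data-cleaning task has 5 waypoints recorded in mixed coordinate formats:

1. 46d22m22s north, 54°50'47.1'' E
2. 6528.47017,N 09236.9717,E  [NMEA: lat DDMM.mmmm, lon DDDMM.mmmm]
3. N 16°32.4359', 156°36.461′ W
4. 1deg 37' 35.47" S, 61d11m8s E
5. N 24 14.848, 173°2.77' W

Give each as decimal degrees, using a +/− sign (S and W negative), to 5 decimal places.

Point 1:
  Latitude: 22′ + 22″ = 22.36667′; 46 + 22.36667/60 = 46.372778
  N ⇒ keep positive
  λ: 54 + 50/60 + 47.1/3600 = 54.846417
  E → positive
Point 2:
  Latitude: degrees = first 2 digits = 65, minutes = 28.47017; 65 + 28.47017/60 = 65.474503
  N → positive
  λ: degrees = first 3 digits = 92, minutes = 36.9717; 92 + 36.9717/60 = 92.616195
  E → positive
Point 3:
  Latitude: 16 + 32.4359/60 = 16.540598
  N → positive
  Longitude: 156 + 36.461/60 = 156.607683
  W ⇒ negate
Point 4:
  Lat: 1° + 37/60 + 35.47/3600 = 1 + 0.616667 + 0.009853 = 1.626519
  S → negative
  Longitude: 11′ + 8″ = 11.13333′; 61 + 11.13333/60 = 61.185556
  E ⇒ keep positive
Point 5:
  φ: 14.848′ = 0.247467°; total 24.247467
  N ⇒ keep positive
  Longitude: 173 + 2.77/60 = 173.046167
  W → negative

1. 46.37278, 54.84642
2. 65.47450, 92.61620
3. 16.54060, -156.60768
4. -1.62652, 61.18556
5. 24.24747, -173.04617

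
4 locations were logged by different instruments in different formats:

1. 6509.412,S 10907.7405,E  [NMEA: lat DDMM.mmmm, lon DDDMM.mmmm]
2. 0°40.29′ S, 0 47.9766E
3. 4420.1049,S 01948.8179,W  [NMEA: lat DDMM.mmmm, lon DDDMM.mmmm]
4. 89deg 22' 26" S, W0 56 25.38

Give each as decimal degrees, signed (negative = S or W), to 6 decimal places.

Point 1:
  φ: degrees = first 2 digits = 65, minutes = 9.412; 65 + 9.412/60 = 65.1568667
  S ⇒ negate
  λ: degrees = first 3 digits = 109, minutes = 7.7405; 109 + 7.7405/60 = 109.1290083
  E ⇒ keep positive
Point 2:
  Lat: 0 + 40.29/60 = 0.6715000
  S → negative
  λ: 0 + 47.9766/60 = 0.7996100
  E → positive
Point 3:
  Lat: split at 2 digits → 44° and 20.1049′; 44 + 20.1049/60 = 44.3350817
  hemisphere S, so the sign is −
  Lon: degrees = first 3 digits = 19, minutes = 48.8179; 19 + 48.8179/60 = 19.8136317
  hemisphere W, so the sign is −
Point 4:
  Latitude: 89 + 22/60 + 26/3600 = 89.3738889
  S → negative
  Longitude: 0° + 56/60 + 25.38/3600 = 0 + 0.933333 + 0.007050 = 0.9403833
  W ⇒ negate

1. -65.156867, 109.129008
2. -0.671500, 0.799610
3. -44.335082, -19.813632
4. -89.373889, -0.940383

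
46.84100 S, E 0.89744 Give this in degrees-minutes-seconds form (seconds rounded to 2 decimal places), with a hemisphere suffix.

46°50′27.60″ S, 0°53′50.78″ E

Lat: whole degrees 46; 50.46000′ → 50′ and 27.6000″
Lon: whole degrees 0; 53.84640′ → 53′ and 50.7840″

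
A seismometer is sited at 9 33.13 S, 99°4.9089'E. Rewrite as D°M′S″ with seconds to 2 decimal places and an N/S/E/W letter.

9°33′7.80″ S, 99°04′54.53″ E

Lat: 33.13000′ → 33′ and 0.13000 × 60 = 7.8000″
Longitude: fractional minutes 0.90890 × 60 = 54.5340″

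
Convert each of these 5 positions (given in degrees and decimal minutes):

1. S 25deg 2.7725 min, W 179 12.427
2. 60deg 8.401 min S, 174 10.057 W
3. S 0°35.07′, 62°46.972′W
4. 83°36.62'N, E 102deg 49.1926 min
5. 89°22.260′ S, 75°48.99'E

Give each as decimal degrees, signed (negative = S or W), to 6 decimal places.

Point 1:
  Latitude: 2.7725′ = 0.046208°; total 25.0462083
  S → negative
  Lon: 12.427′ = 0.207117°; total 179.2071167
  W ⇒ negate
Point 2:
  Lat: 60 + 8.401/60 = 60.1400167
  hemisphere S, so the sign is −
  λ: 10.057′ = 0.167617°; total 174.1676167
  W ⇒ negate
Point 3:
  Lat: 0 + 35.07/60 = 0.5845000
  S → negative
  Longitude: 62 + 46.972/60 = 62.7828667
  hemisphere W, so the sign is −
Point 4:
  Lat: 83 + 36.62/60 = 83.6103333
  N ⇒ keep positive
  Lon: 49.1926′ = 0.819877°; total 102.8198767
  E ⇒ keep positive
Point 5:
  Lat: 89 + 22.26/60 = 89.3710000
  S → negative
  λ: 48.99′ = 0.816500°; total 75.8165000
  E ⇒ keep positive

1. -25.046208, -179.207117
2. -60.140017, -174.167617
3. -0.584500, -62.782867
4. 83.610333, 102.819877
5. -89.371000, 75.816500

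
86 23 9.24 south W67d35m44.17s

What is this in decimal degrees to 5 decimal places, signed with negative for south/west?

-86.38590, -67.59560

Latitude: 23′ + 9.24″ = 23.15400′; 86 + 23.15400/60 = 86.385900
hemisphere S, so the sign is −
λ: 35′ + 44.17″ = 35.73617′; 67 + 35.73617/60 = 67.595603
W → negative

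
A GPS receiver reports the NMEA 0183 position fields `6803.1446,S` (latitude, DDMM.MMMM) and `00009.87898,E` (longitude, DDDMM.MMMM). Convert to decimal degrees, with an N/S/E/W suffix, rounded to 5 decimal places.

68.05241° S, 0.16465° E

Lat: degrees = first 2 digits = 68, minutes = 3.1446; 68 + 3.1446/60 = 68.052410
Longitude: split at 3 digits → 000° and 9.87898′; 0 + 9.87898/60 = 0.164650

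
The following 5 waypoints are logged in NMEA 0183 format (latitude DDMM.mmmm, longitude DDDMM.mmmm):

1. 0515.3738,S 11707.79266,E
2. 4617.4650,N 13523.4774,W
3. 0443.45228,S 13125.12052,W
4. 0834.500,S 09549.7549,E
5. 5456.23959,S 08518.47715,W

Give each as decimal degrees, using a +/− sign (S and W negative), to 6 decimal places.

1. -5.256230, 117.129878
2. 46.291083, -135.391290
3. -4.724205, -131.418675
4. -8.575000, 95.829248
5. -54.937327, -85.307953

Point 1:
  φ: degrees = first 2 digits = 5, minutes = 15.3738; 5 + 15.3738/60 = 5.2562300
  S → negative
  Longitude: degrees = first 3 digits = 117, minutes = 7.79266; 117 + 7.79266/60 = 117.1298777
  E ⇒ keep positive
Point 2:
  Latitude: split at 2 digits → 46° and 17.465′; 46 + 17.465/60 = 46.2910833
  N ⇒ keep positive
  λ: split at 3 digits → 135° and 23.4774′; 135 + 23.4774/60 = 135.3912900
  hemisphere W, so the sign is −
Point 3:
  Lat: degrees = first 2 digits = 4, minutes = 43.45228; 4 + 43.45228/60 = 4.7242047
  S → negative
  Lon: split at 3 digits → 131° and 25.12052′; 131 + 25.12052/60 = 131.4186753
  W ⇒ negate
Point 4:
  Lat: degrees = first 2 digits = 8, minutes = 34.5; 8 + 34.5/60 = 8.5750000
  hemisphere S, so the sign is −
  Longitude: degrees = first 3 digits = 95, minutes = 49.7549; 95 + 49.7549/60 = 95.8292483
  E → positive
Point 5:
  Latitude: degrees = first 2 digits = 54, minutes = 56.23959; 54 + 56.23959/60 = 54.9373265
  S → negative
  λ: degrees = first 3 digits = 85, minutes = 18.47715; 85 + 18.47715/60 = 85.3079525
  hemisphere W, so the sign is −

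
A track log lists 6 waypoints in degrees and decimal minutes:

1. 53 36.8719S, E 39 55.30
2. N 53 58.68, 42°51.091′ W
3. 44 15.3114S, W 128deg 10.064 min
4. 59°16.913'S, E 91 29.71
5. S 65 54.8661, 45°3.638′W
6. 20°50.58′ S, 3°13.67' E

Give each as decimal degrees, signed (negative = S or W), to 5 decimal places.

Point 1:
  φ: 53 + 36.8719/60 = 53.614532
  hemisphere S, so the sign is −
  Lon: 39 + 55.3/60 = 39.921667
  E ⇒ keep positive
Point 2:
  Lat: 53 + 58.68/60 = 53.978000
  N → positive
  λ: 42 + 51.091/60 = 42.851517
  W → negative
Point 3:
  φ: 15.3114′ = 0.255190°; total 44.255190
  S ⇒ negate
  λ: 10.064′ = 0.167733°; total 128.167733
  W ⇒ negate
Point 4:
  Latitude: 59 + 16.913/60 = 59.281883
  S → negative
  Lon: 91 + 29.71/60 = 91.495167
  E ⇒ keep positive
Point 5:
  φ: 65 + 54.8661/60 = 65.914435
  S → negative
  Longitude: 3.638′ = 0.060633°; total 45.060633
  W → negative
Point 6:
  φ: 20 + 50.58/60 = 20.843000
  S → negative
  λ: 13.67′ = 0.227833°; total 3.227833
  E ⇒ keep positive

1. -53.61453, 39.92167
2. 53.97800, -42.85152
3. -44.25519, -128.16773
4. -59.28188, 91.49517
5. -65.91444, -45.06063
6. -20.84300, 3.22783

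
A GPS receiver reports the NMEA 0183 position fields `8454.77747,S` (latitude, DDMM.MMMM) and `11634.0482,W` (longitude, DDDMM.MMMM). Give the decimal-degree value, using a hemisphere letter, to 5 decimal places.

84.91296° S, 116.56747° W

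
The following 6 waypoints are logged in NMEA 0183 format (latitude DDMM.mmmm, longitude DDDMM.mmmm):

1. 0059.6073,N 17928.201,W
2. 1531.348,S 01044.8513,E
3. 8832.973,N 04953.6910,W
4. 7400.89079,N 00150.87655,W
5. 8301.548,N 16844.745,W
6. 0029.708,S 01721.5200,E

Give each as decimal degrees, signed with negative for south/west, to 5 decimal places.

1. 0.99346, -179.47002
2. -15.52247, 10.74752
3. 88.54955, -49.89485
4. 74.01485, -1.84794
5. 83.02580, -168.74575
6. -0.49513, 17.35867

Point 1:
  Latitude: degrees = first 2 digits = 0, minutes = 59.6073; 0 + 59.6073/60 = 0.993455
  N → positive
  Lon: degrees = first 3 digits = 179, minutes = 28.201; 179 + 28.201/60 = 179.470017
  hemisphere W, so the sign is −
Point 2:
  φ: degrees = first 2 digits = 15, minutes = 31.348; 15 + 31.348/60 = 15.522467
  hemisphere S, so the sign is −
  λ: split at 3 digits → 010° and 44.8513′; 10 + 44.8513/60 = 10.747522
  E ⇒ keep positive
Point 3:
  φ: split at 2 digits → 88° and 32.973′; 88 + 32.973/60 = 88.549550
  N → positive
  λ: split at 3 digits → 049° and 53.691′; 49 + 53.691/60 = 49.894850
  W ⇒ negate
Point 4:
  Latitude: degrees = first 2 digits = 74, minutes = 0.89079; 74 + 0.89079/60 = 74.014847
  N ⇒ keep positive
  λ: degrees = first 3 digits = 1, minutes = 50.87655; 1 + 50.87655/60 = 1.847943
  W ⇒ negate
Point 5:
  Lat: degrees = first 2 digits = 83, minutes = 1.548; 83 + 1.548/60 = 83.025800
  N → positive
  Longitude: degrees = first 3 digits = 168, minutes = 44.745; 168 + 44.745/60 = 168.745750
  W ⇒ negate
Point 6:
  φ: degrees = first 2 digits = 0, minutes = 29.708; 0 + 29.708/60 = 0.495133
  S → negative
  Longitude: split at 3 digits → 017° and 21.52′; 17 + 21.52/60 = 17.358667
  E → positive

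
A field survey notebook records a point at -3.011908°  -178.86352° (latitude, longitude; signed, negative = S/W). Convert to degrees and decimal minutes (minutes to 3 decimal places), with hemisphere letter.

Latitude is negative → S; |value| = 3.011908
Lat: fractional part 0.011908 → 0.71448 minutes
Longitude is negative → W; |value| = 178.863520
Lon: 178° + 0.863520 × 60 = 178° 51.81120′

3° 0.714′ S, 178° 51.811′ W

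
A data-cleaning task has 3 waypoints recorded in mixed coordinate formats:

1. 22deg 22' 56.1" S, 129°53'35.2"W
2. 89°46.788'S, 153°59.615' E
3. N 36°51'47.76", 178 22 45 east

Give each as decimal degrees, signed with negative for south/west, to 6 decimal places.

Point 1:
  Lat: 22′ + 56.1″ = 22.93500′; 22 + 22.93500/60 = 22.3822500
  S ⇒ negate
  Longitude: 129° + 53/60 + 35.2/3600 = 129 + 0.883333 + 0.009778 = 129.8931111
  W ⇒ negate
Point 2:
  Latitude: 89 + 46.788/60 = 89.7798000
  hemisphere S, so the sign is −
  Longitude: 59.615′ = 0.993583°; total 153.9935833
  E ⇒ keep positive
Point 3:
  φ: 36 + 51/60 + 47.76/3600 = 36.8632667
  N ⇒ keep positive
  λ: 178 + 22/60 + 45/3600 = 178.3791667
  E → positive

1. -22.382250, -129.893111
2. -89.779800, 153.993583
3. 36.863267, 178.379167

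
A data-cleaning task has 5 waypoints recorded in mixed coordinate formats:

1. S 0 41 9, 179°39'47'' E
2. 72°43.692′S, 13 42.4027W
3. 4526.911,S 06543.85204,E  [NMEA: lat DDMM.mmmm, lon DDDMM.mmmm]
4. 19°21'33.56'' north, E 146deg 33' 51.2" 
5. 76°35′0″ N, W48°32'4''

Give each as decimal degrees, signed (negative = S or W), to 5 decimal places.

1. -0.68583, 179.66306
2. -72.72820, -13.70671
3. -45.44852, 65.73087
4. 19.35932, 146.56422
5. 76.58333, -48.53444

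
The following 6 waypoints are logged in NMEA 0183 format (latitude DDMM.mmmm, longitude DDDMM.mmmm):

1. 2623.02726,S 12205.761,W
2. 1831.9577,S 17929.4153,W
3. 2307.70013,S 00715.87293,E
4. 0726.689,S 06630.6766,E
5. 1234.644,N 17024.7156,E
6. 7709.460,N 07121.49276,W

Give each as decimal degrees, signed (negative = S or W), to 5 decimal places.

1. -26.38379, -122.09602
2. -18.53263, -179.49026
3. -23.12834, 7.26455
4. -7.44482, 66.51128
5. 12.57740, 170.41193
6. 77.15767, -71.35821

Point 1:
  Latitude: degrees = first 2 digits = 26, minutes = 23.02726; 26 + 23.02726/60 = 26.383788
  hemisphere S, so the sign is −
  Longitude: degrees = first 3 digits = 122, minutes = 5.761; 122 + 5.761/60 = 122.096017
  W → negative
Point 2:
  φ: degrees = first 2 digits = 18, minutes = 31.9577; 18 + 31.9577/60 = 18.532628
  hemisphere S, so the sign is −
  Longitude: degrees = first 3 digits = 179, minutes = 29.4153; 179 + 29.4153/60 = 179.490255
  W ⇒ negate
Point 3:
  Lat: degrees = first 2 digits = 23, minutes = 7.70013; 23 + 7.70013/60 = 23.128336
  hemisphere S, so the sign is −
  Longitude: split at 3 digits → 007° and 15.87293′; 7 + 15.87293/60 = 7.264549
  E ⇒ keep positive
Point 4:
  φ: degrees = first 2 digits = 7, minutes = 26.689; 7 + 26.689/60 = 7.444817
  hemisphere S, so the sign is −
  Longitude: degrees = first 3 digits = 66, minutes = 30.6766; 66 + 30.6766/60 = 66.511277
  E ⇒ keep positive
Point 5:
  φ: split at 2 digits → 12° and 34.644′; 12 + 34.644/60 = 12.577400
  N ⇒ keep positive
  λ: degrees = first 3 digits = 170, minutes = 24.7156; 170 + 24.7156/60 = 170.411927
  E → positive
Point 6:
  φ: degrees = first 2 digits = 77, minutes = 9.46; 77 + 9.46/60 = 77.157667
  N → positive
  λ: degrees = first 3 digits = 71, minutes = 21.49276; 71 + 21.49276/60 = 71.358213
  W ⇒ negate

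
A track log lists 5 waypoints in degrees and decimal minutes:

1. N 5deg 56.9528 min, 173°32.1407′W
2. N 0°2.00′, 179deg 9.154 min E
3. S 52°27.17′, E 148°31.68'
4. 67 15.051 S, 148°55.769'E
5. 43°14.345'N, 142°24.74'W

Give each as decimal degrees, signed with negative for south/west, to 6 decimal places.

1. 5.949213, -173.535678
2. 0.033333, 179.152567
3. -52.452833, 148.528000
4. -67.250850, 148.929483
5. 43.239083, -142.412333

Point 1:
  φ: 56.9528′ = 0.949213°; total 5.9492133
  N → positive
  λ: 32.1407′ = 0.535678°; total 173.5356783
  W → negative
Point 2:
  φ: 0 + 2/60 = 0.0333333
  N ⇒ keep positive
  Lon: 179 + 9.154/60 = 179.1525667
  E → positive
Point 3:
  Lat: 52 + 27.17/60 = 52.4528333
  S ⇒ negate
  Longitude: 31.68′ = 0.528000°; total 148.5280000
  E → positive
Point 4:
  Latitude: 67 + 15.051/60 = 67.2508500
  hemisphere S, so the sign is −
  Lon: 55.769′ = 0.929483°; total 148.9294833
  E ⇒ keep positive
Point 5:
  Lat: 43 + 14.345/60 = 43.2390833
  N ⇒ keep positive
  Longitude: 142 + 24.74/60 = 142.4123333
  W ⇒ negate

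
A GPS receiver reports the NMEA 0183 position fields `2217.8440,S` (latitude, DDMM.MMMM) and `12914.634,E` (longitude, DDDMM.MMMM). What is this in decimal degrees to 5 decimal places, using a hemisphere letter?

φ: split at 2 digits → 22° and 17.844′; 22 + 17.844/60 = 22.297400
Lon: degrees = first 3 digits = 129, minutes = 14.634; 129 + 14.634/60 = 129.243900

22.29740° S, 129.24390° E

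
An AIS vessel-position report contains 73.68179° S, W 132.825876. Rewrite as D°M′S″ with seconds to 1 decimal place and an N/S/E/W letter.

Latitude: 0.681790° → 40.90740′; 0.90740 × 60 = 54.444″
λ: 0.825876° → 49.55256′; 0.55256 × 60 = 33.154″

73°40′54.4″ S, 132°49′33.2″ W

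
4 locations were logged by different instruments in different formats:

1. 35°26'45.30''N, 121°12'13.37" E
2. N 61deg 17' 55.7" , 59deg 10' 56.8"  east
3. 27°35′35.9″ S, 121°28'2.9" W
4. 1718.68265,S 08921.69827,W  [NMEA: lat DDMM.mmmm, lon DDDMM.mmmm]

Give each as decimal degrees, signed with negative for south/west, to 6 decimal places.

Point 1:
  Lat: 35° + 26/60 + 45.3/3600 = 35 + 0.433333 + 0.012583 = 35.4459167
  N → positive
  Longitude: 121° + 12/60 + 13.37/3600 = 121 + 0.200000 + 0.003714 = 121.2037139
  E ⇒ keep positive
Point 2:
  Latitude: 61 + 17/60 + 55.7/3600 = 61.2988056
  N → positive
  Longitude: 59 + 10/60 + 56.8/3600 = 59.1824444
  E ⇒ keep positive
Point 3:
  Latitude: 27° + 35/60 + 35.9/3600 = 27 + 0.583333 + 0.009972 = 27.5933056
  S ⇒ negate
  Lon: 28′ + 2.9″ = 28.04833′; 121 + 28.04833/60 = 121.4674722
  W → negative
Point 4:
  Lat: degrees = first 2 digits = 17, minutes = 18.68265; 17 + 18.68265/60 = 17.3113775
  S ⇒ negate
  Lon: split at 3 digits → 089° and 21.69827′; 89 + 21.69827/60 = 89.3616378
  W ⇒ negate

1. 35.445917, 121.203714
2. 61.298806, 59.182444
3. -27.593306, -121.467472
4. -17.311378, -89.361638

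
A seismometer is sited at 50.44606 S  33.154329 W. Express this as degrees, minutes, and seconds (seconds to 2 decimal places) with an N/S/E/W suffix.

Latitude: whole degrees 50; 26.76360′ → 26′ and 45.8160″
Longitude: 0.154329° → 9.25974′; 0.25974 × 60 = 15.5844″

50°26′45.82″ S, 33°09′15.58″ W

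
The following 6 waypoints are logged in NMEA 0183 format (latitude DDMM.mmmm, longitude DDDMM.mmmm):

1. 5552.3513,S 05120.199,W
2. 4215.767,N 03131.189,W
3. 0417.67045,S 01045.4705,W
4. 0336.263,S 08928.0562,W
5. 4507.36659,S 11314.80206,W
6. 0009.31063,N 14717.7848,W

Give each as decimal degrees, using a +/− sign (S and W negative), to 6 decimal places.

Point 1:
  Latitude: degrees = first 2 digits = 55, minutes = 52.3513; 55 + 52.3513/60 = 55.8725217
  S → negative
  λ: split at 3 digits → 051° and 20.199′; 51 + 20.199/60 = 51.3366500
  W → negative
Point 2:
  Latitude: split at 2 digits → 42° and 15.767′; 42 + 15.767/60 = 42.2627833
  N → positive
  Longitude: split at 3 digits → 031° and 31.189′; 31 + 31.189/60 = 31.5198167
  hemisphere W, so the sign is −
Point 3:
  Latitude: split at 2 digits → 04° and 17.67045′; 4 + 17.67045/60 = 4.2945075
  hemisphere S, so the sign is −
  Longitude: degrees = first 3 digits = 10, minutes = 45.4705; 10 + 45.4705/60 = 10.7578417
  hemisphere W, so the sign is −
Point 4:
  Latitude: split at 2 digits → 03° and 36.263′; 3 + 36.263/60 = 3.6043833
  S ⇒ negate
  Longitude: split at 3 digits → 089° and 28.0562′; 89 + 28.0562/60 = 89.4676033
  W → negative
Point 5:
  φ: degrees = first 2 digits = 45, minutes = 7.36659; 45 + 7.36659/60 = 45.1227765
  S → negative
  λ: degrees = first 3 digits = 113, minutes = 14.80206; 113 + 14.80206/60 = 113.2467010
  W → negative
Point 6:
  Latitude: split at 2 digits → 00° and 9.31063′; 0 + 9.31063/60 = 0.1551772
  N ⇒ keep positive
  Lon: split at 3 digits → 147° and 17.7848′; 147 + 17.7848/60 = 147.2964133
  W ⇒ negate

1. -55.872522, -51.336650
2. 42.262783, -31.519817
3. -4.294508, -10.757842
4. -3.604383, -89.467603
5. -45.122777, -113.246701
6. 0.155177, -147.296413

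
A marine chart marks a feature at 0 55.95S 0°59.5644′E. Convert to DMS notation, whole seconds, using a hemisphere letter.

Lat: 55.95000′ → 55′ and 0.95000 × 60 = 57.00″
Longitude: 59.56440′ → 59′ and 0.56440 × 60 = 33.86″

0°55′57″ S, 0°59′34″ E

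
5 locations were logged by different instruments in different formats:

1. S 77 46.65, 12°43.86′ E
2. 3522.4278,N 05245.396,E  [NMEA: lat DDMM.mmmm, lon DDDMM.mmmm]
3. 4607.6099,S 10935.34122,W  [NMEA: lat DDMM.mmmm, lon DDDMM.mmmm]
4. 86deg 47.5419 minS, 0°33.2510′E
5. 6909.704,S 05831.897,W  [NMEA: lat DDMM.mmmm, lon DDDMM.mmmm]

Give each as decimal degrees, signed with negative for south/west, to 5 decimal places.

1. -77.77750, 12.73100
2. 35.37380, 52.75660
3. -46.12683, -109.58902
4. -86.79237, 0.55418
5. -69.16173, -58.53162

Point 1:
  φ: 46.65′ = 0.777500°; total 77.777500
  S → negative
  λ: 43.86′ = 0.731000°; total 12.731000
  E ⇒ keep positive
Point 2:
  Lat: split at 2 digits → 35° and 22.4278′; 35 + 22.4278/60 = 35.373797
  N → positive
  Longitude: split at 3 digits → 052° and 45.396′; 52 + 45.396/60 = 52.756600
  E → positive
Point 3:
  φ: split at 2 digits → 46° and 7.6099′; 46 + 7.6099/60 = 46.126832
  S ⇒ negate
  Lon: split at 3 digits → 109° and 35.34122′; 109 + 35.34122/60 = 109.589020
  hemisphere W, so the sign is −
Point 4:
  Lat: 47.5419′ = 0.792365°; total 86.792365
  S ⇒ negate
  Lon: 0 + 33.251/60 = 0.554183
  E → positive
Point 5:
  Lat: degrees = first 2 digits = 69, minutes = 9.704; 69 + 9.704/60 = 69.161733
  hemisphere S, so the sign is −
  λ: split at 3 digits → 058° and 31.897′; 58 + 31.897/60 = 58.531617
  W → negative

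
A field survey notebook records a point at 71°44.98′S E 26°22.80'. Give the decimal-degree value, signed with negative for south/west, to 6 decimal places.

φ: 71 + 44.98/60 = 71.7496667
S → negative
Longitude: 26 + 22.8/60 = 26.3800000
E ⇒ keep positive

-71.749667, 26.380000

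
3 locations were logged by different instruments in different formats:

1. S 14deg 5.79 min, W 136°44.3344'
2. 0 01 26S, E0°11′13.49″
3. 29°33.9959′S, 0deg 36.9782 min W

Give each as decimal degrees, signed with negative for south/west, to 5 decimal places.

Point 1:
  φ: 14 + 5.79/60 = 14.096500
  S → negative
  Longitude: 44.3344′ = 0.738907°; total 136.738907
  W ⇒ negate
Point 2:
  Latitude: 0° + 1/60 + 26/3600 = 0 + 0.016667 + 0.007222 = 0.023889
  hemisphere S, so the sign is −
  λ: 0 + 11/60 + 13.49/3600 = 0.187081
  E ⇒ keep positive
Point 3:
  Latitude: 29 + 33.9959/60 = 29.566598
  S → negative
  Lon: 36.9782′ = 0.616303°; total 0.616303
  W → negative

1. -14.09650, -136.73891
2. -0.02389, 0.18708
3. -29.56660, -0.61630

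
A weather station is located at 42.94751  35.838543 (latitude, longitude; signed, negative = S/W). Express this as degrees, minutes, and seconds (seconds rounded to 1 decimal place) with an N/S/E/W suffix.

42°56′51.0″ N, 35°50′18.8″ E

Latitude: 0.947510° → 56.85060′; 0.85060 × 60 = 51.036″
Lon: whole degrees 35; 50.31258′ → 50′ and 18.755″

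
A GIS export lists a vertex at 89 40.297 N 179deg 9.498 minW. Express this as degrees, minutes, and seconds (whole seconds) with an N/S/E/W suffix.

Latitude: 40.29700′ → 40′ and 0.29700 × 60 = 17.82″
Longitude: 9.49800′ → 9′ and 0.49800 × 60 = 29.88″

89°40′18″ N, 179°09′30″ W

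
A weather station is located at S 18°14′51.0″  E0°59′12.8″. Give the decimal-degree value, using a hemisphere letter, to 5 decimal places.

Lat: 18° + 14/60 + 51/3600 = 18 + 0.233333 + 0.014167 = 18.247500
Longitude: 0 + 59/60 + 12.8/3600 = 0.986889

18.24750° S, 0.98689° E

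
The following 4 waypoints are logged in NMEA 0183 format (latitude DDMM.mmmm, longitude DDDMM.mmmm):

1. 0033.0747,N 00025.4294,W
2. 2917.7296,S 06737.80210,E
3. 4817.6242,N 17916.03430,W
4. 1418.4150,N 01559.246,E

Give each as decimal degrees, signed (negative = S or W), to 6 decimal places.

Point 1:
  Lat: degrees = first 2 digits = 0, minutes = 33.0747; 0 + 33.0747/60 = 0.5512450
  N ⇒ keep positive
  Lon: degrees = first 3 digits = 0, minutes = 25.4294; 0 + 25.4294/60 = 0.4238233
  hemisphere W, so the sign is −
Point 2:
  φ: degrees = first 2 digits = 29, minutes = 17.7296; 29 + 17.7296/60 = 29.2954933
  S → negative
  Lon: degrees = first 3 digits = 67, minutes = 37.8021; 67 + 37.8021/60 = 67.6300350
  E → positive
Point 3:
  Latitude: split at 2 digits → 48° and 17.6242′; 48 + 17.6242/60 = 48.2937367
  N ⇒ keep positive
  Longitude: split at 3 digits → 179° and 16.0343′; 179 + 16.0343/60 = 179.2672383
  hemisphere W, so the sign is −
Point 4:
  Latitude: degrees = first 2 digits = 14, minutes = 18.415; 14 + 18.415/60 = 14.3069167
  N → positive
  λ: degrees = first 3 digits = 15, minutes = 59.246; 15 + 59.246/60 = 15.9874333
  E → positive

1. 0.551245, -0.423823
2. -29.295493, 67.630035
3. 48.293737, -179.267238
4. 14.306917, 15.987433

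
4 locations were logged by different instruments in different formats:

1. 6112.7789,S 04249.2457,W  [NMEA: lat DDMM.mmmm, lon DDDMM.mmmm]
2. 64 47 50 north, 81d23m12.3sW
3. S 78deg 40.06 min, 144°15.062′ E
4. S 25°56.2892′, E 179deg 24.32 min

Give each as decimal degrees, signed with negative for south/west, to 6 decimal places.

Point 1:
  Lat: split at 2 digits → 61° and 12.7789′; 61 + 12.7789/60 = 61.2129817
  S → negative
  Longitude: degrees = first 3 digits = 42, minutes = 49.2457; 42 + 49.2457/60 = 42.8207617
  W ⇒ negate
Point 2:
  Lat: 47′ + 50″ = 47.83333′; 64 + 47.83333/60 = 64.7972222
  N → positive
  Lon: 81° + 23/60 + 12.3/3600 = 81 + 0.383333 + 0.003417 = 81.3867500
  hemisphere W, so the sign is −
Point 3:
  Latitude: 40.06′ = 0.667667°; total 78.6676667
  S → negative
  λ: 15.062′ = 0.251033°; total 144.2510333
  E ⇒ keep positive
Point 4:
  Lat: 56.2892′ = 0.938153°; total 25.9381533
  hemisphere S, so the sign is −
  Lon: 24.32′ = 0.405333°; total 179.4053333
  E → positive

1. -61.212982, -42.820762
2. 64.797222, -81.386750
3. -78.667667, 144.251033
4. -25.938153, 179.405333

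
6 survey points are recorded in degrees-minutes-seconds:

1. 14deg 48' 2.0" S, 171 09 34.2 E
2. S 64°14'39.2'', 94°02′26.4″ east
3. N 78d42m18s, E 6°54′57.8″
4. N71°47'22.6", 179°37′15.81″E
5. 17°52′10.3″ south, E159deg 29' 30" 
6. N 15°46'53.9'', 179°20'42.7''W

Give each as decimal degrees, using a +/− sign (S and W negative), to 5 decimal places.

Point 1:
  φ: 14 + 48/60 + 2/3600 = 14.800556
  hemisphere S, so the sign is −
  λ: 171 + 9/60 + 34.2/3600 = 171.159500
  E → positive
Point 2:
  Lat: 64° + 14/60 + 39.2/3600 = 64 + 0.233333 + 0.010889 = 64.244222
  S ⇒ negate
  λ: 94 + 2/60 + 26.4/3600 = 94.040667
  E → positive
Point 3:
  Lat: 78 + 42/60 + 18/3600 = 78.705000
  N → positive
  λ: 6° + 54/60 + 57.8/3600 = 6 + 0.900000 + 0.016056 = 6.916056
  E ⇒ keep positive
Point 4:
  φ: 71 + 47/60 + 22.6/3600 = 71.789611
  N → positive
  Longitude: 37′ + 15.81″ = 37.26350′; 179 + 37.26350/60 = 179.621058
  E → positive
Point 5:
  Lat: 52′ + 10.3″ = 52.17167′; 17 + 52.17167/60 = 17.869528
  hemisphere S, so the sign is −
  Lon: 29′ + 30″ = 29.50000′; 159 + 29.50000/60 = 159.491667
  E → positive
Point 6:
  Latitude: 15 + 46/60 + 53.9/3600 = 15.781639
  N ⇒ keep positive
  Longitude: 179° + 20/60 + 42.7/3600 = 179 + 0.333333 + 0.011861 = 179.345194
  hemisphere W, so the sign is −

1. -14.80056, 171.15950
2. -64.24422, 94.04067
3. 78.70500, 6.91606
4. 71.78961, 179.62106
5. -17.86953, 159.49167
6. 15.78164, -179.34519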